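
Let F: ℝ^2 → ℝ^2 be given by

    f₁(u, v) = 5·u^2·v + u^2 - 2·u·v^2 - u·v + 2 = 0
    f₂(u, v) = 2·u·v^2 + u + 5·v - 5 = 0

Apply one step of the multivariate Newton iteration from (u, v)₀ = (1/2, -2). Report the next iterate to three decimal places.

At (1/2, -2): F = (-3.250, -10.500).
Jacobian J = [[10·u·v + 2·u - 2·v^2 - v, 5·u^2 - 4·u·v - u], [2·v^2 + 1, 4·u·v + 5]].
At the point, J = [[-15.000, 4.750], [9.000, 1.000]] (det J = -57.750).
Solving J·Δ = −F gives Δ = (0.807, 3.234).
Then the next iterate is (u, v)₁ = (1.307, 1.234).

(1.307, 1.234)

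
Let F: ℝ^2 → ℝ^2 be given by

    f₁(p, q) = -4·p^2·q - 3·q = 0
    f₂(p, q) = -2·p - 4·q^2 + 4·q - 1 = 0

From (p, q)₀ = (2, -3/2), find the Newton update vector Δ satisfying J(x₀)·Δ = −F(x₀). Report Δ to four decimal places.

(-0.2197, 1.2225)

At (2, -3/2): F = (28.5000, -20.0000).
Jacobian J = [[-8·p·q, -4·p^2 - 3], [-2, -8·q + 4]].
At the point, J = [[24.0000, -19.0000], [-2.0000, 16.0000]] (det J = 346.0000).
Solving J·Δ = −F gives Δ = (-0.2197, 1.2225).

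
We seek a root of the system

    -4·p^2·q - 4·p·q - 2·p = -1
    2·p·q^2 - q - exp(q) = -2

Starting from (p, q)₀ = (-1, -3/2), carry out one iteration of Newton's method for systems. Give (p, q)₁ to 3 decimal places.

(-0.625, -1.597)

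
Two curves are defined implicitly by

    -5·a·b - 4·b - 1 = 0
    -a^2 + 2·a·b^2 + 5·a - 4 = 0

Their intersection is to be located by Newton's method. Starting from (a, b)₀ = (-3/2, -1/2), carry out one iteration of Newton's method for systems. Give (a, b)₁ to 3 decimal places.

At (-3/2, -1/2): F = (-2.750, -14.500).
Jacobian J = [[-5·b, -5·a - 4], [-2·a + 2·b^2 + 5, 4·a·b]].
At the point, J = [[2.500, 3.500], [8.500, 3.000]] (det J = -22.250).
Solving J·Δ = −F gives Δ = (1.910, -0.579).
Then the next iterate is (a, b)₁ = (0.410, -1.079).

(0.410, -1.079)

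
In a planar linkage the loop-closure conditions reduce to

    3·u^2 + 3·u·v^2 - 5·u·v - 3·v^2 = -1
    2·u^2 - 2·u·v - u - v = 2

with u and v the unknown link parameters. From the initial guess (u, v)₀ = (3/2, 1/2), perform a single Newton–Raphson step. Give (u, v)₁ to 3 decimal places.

At (3/2, 1/2): F = (4.375, -1.000).
Jacobian J = [[6·u + 3·v^2 - 5·v, 6·u·v - 5·u - 6·v], [4·u - 2·v - 1, -2·u - 1]].
At the point, J = [[7.250, -6.000], [4.000, -4.000]] (det J = -5.000).
Solving J·Δ = −F gives Δ = (-4.700, -4.950).
Then the next iterate is (u, v)₁ = (-3.200, -4.450).

(-3.200, -4.450)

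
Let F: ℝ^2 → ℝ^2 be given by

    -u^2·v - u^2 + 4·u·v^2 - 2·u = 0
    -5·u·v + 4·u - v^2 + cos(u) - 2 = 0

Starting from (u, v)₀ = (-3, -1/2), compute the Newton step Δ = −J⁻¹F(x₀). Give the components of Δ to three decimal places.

At (-3, -1/2): F = (-1.500, -22.73999).
Jacobian J = [[-2·u·v - 2·u + 4·v^2 - 2, -u^2 + 8·u·v], [-5·v - sin(u) + 4, -5·u - 2·v]].
At the point, J = [[2.000, 3.000], [6.64112, 16.000]] (det J = 12.07664).
Solving J·Δ = −F gives Δ = (-3.662, 2.941).

(-3.662, 2.941)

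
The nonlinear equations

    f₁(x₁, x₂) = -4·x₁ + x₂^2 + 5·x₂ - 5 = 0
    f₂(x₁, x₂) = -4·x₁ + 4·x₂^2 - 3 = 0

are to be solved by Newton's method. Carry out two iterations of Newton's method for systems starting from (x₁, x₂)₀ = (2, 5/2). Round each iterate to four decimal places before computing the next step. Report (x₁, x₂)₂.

(0.7011, 1.2707)

At (2, 5/2): F = (5.7500, 14.0000).
Jacobian J = [[-4, 2·x₂ + 5], [-4, 8·x₂]].
At the point, J = [[-4.0000, 10.0000], [-4.0000, 20.0000]] (det J = -40.0000).
Solving J·Δ = −F gives Δ = (-0.6250, -0.8250).
Then the next iterate is (x₁, x₂)₁ = (1.3750, 1.6750).
Round to (1.3750, 1.6750) and repeat: F = (0.680625, 2.7225), J = [[-4.0000, 8.3500], [-4.0000, 13.4000]].
Δ = (-0.6739, -0.4043), so (x₁, x₂)₂ = (0.7011, 1.2707).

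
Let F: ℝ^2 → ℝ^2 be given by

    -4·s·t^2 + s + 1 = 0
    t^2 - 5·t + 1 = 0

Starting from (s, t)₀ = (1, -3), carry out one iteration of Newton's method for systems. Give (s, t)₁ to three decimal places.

(1.587, -0.727)

At (1, -3): F = (-34.000, 25.000).
Jacobian J = [[-4·t^2 + 1, -8·s·t], [0, 2·t - 5]].
At the point, J = [[-35.000, 24.000], [0.000, -11.000]] (det J = 385.000).
Solving J·Δ = −F gives Δ = (0.587, 2.273).
Then the next iterate is (s, t)₁ = (1.587, -0.727).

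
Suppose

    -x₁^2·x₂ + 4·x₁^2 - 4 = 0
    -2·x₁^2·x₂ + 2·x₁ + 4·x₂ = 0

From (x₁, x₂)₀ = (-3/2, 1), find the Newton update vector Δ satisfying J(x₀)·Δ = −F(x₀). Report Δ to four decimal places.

(0.4111, -0.4222)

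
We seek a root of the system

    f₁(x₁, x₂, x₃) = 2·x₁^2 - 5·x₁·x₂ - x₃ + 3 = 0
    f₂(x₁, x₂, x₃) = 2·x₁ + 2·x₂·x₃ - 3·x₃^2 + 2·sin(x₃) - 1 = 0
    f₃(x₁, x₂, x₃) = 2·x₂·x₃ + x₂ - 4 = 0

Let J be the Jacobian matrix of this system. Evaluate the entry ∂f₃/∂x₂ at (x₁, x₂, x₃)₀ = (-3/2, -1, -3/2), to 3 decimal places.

-2.000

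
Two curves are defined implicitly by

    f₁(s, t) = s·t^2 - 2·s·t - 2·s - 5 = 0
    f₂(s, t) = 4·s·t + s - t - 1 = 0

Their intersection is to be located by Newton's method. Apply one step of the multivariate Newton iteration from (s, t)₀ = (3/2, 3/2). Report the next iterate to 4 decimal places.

(-0.8763, 3.2268)

At (3/2, 3/2): F = (-9.1250, 8.0000).
Jacobian J = [[t^2 - 2·t - 2, 2·s·t - 2·s], [4·t + 1, 4·s - 1]].
At the point, J = [[-2.7500, 1.5000], [7.0000, 5.0000]] (det J = -24.2500).
Solving J·Δ = −F gives Δ = (-2.3763, 1.7268).
Then the next iterate is (s, t)₁ = (-0.8763, 3.2268).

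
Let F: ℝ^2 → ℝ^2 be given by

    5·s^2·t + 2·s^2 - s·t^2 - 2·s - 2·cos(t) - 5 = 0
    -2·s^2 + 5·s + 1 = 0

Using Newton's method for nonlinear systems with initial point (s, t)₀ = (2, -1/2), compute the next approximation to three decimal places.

(3.000, 0.332)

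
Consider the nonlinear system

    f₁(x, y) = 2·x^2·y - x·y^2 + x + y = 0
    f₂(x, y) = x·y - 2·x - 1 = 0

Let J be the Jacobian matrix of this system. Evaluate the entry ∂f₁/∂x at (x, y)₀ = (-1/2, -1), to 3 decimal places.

2.000

∂f₁/∂x = 4·x·y - y^2 + 1.
At (-1/2, -1) this is 2.000.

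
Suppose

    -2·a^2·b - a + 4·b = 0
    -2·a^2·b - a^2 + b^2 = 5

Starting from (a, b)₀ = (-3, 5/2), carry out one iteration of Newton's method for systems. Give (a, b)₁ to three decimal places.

(-0.461, 5.474)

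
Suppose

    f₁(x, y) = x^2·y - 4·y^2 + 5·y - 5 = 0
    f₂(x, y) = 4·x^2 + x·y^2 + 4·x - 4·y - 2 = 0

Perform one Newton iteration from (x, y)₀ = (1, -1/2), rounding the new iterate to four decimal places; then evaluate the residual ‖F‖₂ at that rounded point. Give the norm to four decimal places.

At (1, -1/2): F = (-9.0000, 8.2500).
Jacobian J = [[2·x·y, x^2 - 8·y + 5], [8·x + y^2 + 4, 2·x·y - 4]].
At the point, J = [[-1.0000, 10.0000], [12.2500, -5.0000]] (det J = -117.5000).
Solving J·Δ = −F gives Δ = (-0.3191, 0.8681).
Then the next iterate is (x, y)₁ = (0.6809, 0.3681).
Re-evaluating at (0.6809, 0.3681): F = (-3.530830, 1.197960), so ‖F‖₂ = 3.7285.

3.7285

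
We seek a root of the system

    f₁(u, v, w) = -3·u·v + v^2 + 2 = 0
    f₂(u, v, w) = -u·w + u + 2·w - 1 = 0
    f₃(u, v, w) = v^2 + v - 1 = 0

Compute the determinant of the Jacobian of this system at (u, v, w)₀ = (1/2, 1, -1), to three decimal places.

J = [[-3·v, -3·u + 2·v, 0], [-w + 1, 0, -u + 2], [0, 2·v + 1, 0]].
At the point, J = [[-3.000, 0.500, 0.000], [2.000, 0.000, 1.500], [0.000, 3.000, 0.000]].
det J = 13.500.

13.500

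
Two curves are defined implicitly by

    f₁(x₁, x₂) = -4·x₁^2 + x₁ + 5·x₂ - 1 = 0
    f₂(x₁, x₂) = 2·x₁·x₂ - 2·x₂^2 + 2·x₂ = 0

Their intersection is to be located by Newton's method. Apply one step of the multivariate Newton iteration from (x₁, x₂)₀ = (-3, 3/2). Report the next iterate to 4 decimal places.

(-1.5755, 0.8774)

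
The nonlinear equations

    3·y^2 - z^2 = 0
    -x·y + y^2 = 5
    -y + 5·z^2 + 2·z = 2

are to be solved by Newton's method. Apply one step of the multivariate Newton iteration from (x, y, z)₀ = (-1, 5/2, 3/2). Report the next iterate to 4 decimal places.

(-2.4500, 1.2708, 0.8542)

At (-1, 5/2, 3/2): F = (16.5000, 3.7500, 9.7500).
Jacobian J = [[0, 6·y, -2·z], [-y, -x + 2·y, 0], [0, -1, 10·z + 2]].
At the point, J = [[0.0000, 15.0000, -3.0000], [-2.5000, 6.0000, 0.0000], [0.0000, -1.0000, 17.0000]] (det J = 630.0000).
Solving J·Δ = −F gives Δ = (-1.4500, -1.2292, -0.6458).
Then the next iterate is (x, y, z)₁ = (-2.4500, 1.2708, 0.8542).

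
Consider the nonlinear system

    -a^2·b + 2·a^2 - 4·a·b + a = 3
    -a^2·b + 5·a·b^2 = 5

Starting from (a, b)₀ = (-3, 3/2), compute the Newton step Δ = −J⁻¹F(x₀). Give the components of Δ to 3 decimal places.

At (-3, 3/2): F = (16.500, -52.250).
Jacobian J = [[-2·a·b + 4·a - 4·b + 1, -a^2 - 4·a], [-2·a·b + 5·b^2, -a^2 + 10·a·b]].
At the point, J = [[-8.000, 3.000], [20.250, -54.000]] (det J = 371.250).
Solving J·Δ = −F gives Δ = (1.978, -0.226).

(1.978, -0.226)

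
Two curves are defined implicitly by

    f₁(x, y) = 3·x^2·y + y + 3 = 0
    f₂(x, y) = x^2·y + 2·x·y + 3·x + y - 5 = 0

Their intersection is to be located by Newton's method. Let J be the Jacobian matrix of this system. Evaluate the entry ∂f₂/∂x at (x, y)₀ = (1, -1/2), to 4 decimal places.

∂f₂/∂x = 2·x·y + 2·y + 3.
At (1, -1/2) this is 1.0000.

1.0000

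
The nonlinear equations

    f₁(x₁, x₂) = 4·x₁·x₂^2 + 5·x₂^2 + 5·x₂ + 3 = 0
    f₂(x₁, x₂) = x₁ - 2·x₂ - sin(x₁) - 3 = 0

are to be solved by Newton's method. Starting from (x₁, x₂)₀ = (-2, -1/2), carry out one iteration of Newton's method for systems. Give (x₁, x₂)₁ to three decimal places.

At (-2, -1/2): F = (-0.250, -3.09070).
Jacobian J = [[4·x₂^2, 8·x₁·x₂ + 10·x₂ + 5], [-cos(x₁) + 1, -2]].
At the point, J = [[1.000, 8.000], [1.41615, -2.000]] (det J = -13.32917).
Solving J·Δ = −F gives Δ = (1.893, -0.205).
Then the next iterate is (x₁, x₂)₁ = (-0.107, -0.705).

(-0.107, -0.705)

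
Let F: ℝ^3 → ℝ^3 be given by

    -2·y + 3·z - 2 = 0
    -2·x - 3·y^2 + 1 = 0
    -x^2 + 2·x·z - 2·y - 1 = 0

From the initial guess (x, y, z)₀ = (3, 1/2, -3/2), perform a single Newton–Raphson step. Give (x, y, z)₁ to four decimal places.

At (3, 1/2, -3/2): F = (-7.5000, -5.7500, -20.0000).
Jacobian J = [[0, -2, 3], [-2, -6·y, 0], [-2·x + 2·z, -2, 2·x]].
At the point, J = [[0.0000, -2.0000, 3.0000], [-2.0000, -3.0000, 0.0000], [-9.0000, -2.0000, 6.0000]] (det J = -93.0000).
Solving J·Δ = −F gives Δ = (-0.8548, -1.3468, 1.6022).
Then the next iterate is (x, y, z)₁ = (2.1452, -0.8468, 0.1022).

(2.1452, -0.8468, 0.1022)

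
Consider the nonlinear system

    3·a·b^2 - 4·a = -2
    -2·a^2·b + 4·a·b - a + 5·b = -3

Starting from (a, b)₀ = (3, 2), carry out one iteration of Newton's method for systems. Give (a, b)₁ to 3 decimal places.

(2.924, 1.295)

At (3, 2): F = (26.000, -2.000).
Jacobian J = [[3·b^2 - 4, 6·a·b], [-4·a·b + 4·b - 1, -2·a^2 + 4·a + 5]].
At the point, J = [[8.000, 36.000], [-17.000, -1.000]] (det J = 604.000).
Solving J·Δ = −F gives Δ = (-0.076, -0.705).
Then the next iterate is (a, b)₁ = (2.924, 1.295).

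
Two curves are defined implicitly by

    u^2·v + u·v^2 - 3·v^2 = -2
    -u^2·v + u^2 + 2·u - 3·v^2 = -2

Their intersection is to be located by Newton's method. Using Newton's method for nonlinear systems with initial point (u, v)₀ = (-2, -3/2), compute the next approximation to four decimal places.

At (-2, -3/2): F = (-15.2500, 1.2500).
Jacobian J = [[2·u·v + v^2, u^2 + 2·u·v - 6·v], [-2·u·v + 2·u + 2, -u^2 - 6·v]].
At the point, J = [[8.2500, 19.0000], [-8.0000, 5.0000]] (det J = 193.2500).
Solving J·Δ = −F gives Δ = (0.5175, 0.5779).
Then the next iterate is (u, v)₁ = (-1.4825, -0.9221).

(-1.4825, -0.9221)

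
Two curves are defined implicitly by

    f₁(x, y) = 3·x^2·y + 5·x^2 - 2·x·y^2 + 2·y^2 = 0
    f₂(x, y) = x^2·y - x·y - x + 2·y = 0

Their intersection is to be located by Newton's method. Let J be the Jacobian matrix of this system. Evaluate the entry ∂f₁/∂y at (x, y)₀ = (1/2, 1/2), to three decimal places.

∂f₁/∂y = 3·x^2 - 4·x·y + 4·y.
At (1/2, 1/2) this is 1.750.

1.750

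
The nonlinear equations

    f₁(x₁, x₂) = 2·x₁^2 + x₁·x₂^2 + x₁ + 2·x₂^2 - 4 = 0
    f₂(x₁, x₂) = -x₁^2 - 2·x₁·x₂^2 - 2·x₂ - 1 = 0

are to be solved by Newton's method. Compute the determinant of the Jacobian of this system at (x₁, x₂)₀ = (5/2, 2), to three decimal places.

-96.000

J = [[4·x₁ + x₂^2 + 1, 2·x₁·x₂ + 4·x₂], [-2·x₁ - 2·x₂^2, -4·x₁·x₂ - 2]].
At the point, J = [[15.000, 18.000], [-13.000, -22.000]].
det J = -96.000.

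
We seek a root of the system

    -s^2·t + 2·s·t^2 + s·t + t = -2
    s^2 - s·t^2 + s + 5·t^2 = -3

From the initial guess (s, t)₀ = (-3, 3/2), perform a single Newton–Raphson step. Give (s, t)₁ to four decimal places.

(-3.7412, 0.1511)

At (-3, 3/2): F = (-28.0000, 27.0000).
Jacobian J = [[-2·s·t + 2·t^2 + t, -s^2 + 4·s·t + s + 1], [2·s - t^2 + 1, -2·s·t + 10·t]].
At the point, J = [[15.0000, -29.0000], [-7.2500, 24.0000]] (det J = 149.7500).
Solving J·Δ = −F gives Δ = (-0.7412, -1.3489).
Then the next iterate is (s, t)₁ = (-3.7412, 0.1511).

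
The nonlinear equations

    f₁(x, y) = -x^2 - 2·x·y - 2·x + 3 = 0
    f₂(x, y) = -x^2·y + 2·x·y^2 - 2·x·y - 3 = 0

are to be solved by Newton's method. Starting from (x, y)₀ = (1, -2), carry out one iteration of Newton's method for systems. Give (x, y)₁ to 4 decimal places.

(1.6875, 0.0000)

At (1, -2): F = (4.0000, 11.0000).
Jacobian J = [[-2·x - 2·y - 2, -2·x], [-2·x·y + 2·y^2 - 2·y, -x^2 + 4·x·y - 2·x]].
At the point, J = [[0.0000, -2.0000], [16.0000, -11.0000]] (det J = 32.0000).
Solving J·Δ = −F gives Δ = (0.6875, 2.0000).
Then the next iterate is (x, y)₁ = (1.6875, 0.0000).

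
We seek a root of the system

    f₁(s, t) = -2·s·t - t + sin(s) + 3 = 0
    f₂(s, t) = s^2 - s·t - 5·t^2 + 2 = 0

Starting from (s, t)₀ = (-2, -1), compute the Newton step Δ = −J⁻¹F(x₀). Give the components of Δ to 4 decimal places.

At (-2, -1): F = (-0.909297, -1.0000).
Jacobian J = [[-2·t + cos(s), -2·s - 1], [2·s - t, -s - 10·t]].
At the point, J = [[1.583853, 3.0000], [-3.0000, 12.0000]] (det J = 28.006238).
Solving J·Δ = −F gives Δ = (0.2825, 0.1540).

(0.2825, 0.1540)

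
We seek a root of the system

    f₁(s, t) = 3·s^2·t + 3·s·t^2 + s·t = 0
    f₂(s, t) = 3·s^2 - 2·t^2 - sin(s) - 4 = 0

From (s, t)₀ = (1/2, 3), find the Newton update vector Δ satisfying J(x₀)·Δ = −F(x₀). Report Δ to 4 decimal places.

(0.0321, -1.8051)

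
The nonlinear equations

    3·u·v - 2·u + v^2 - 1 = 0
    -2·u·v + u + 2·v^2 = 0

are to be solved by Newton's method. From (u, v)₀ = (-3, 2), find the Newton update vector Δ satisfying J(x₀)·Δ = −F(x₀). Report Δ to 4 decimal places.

(1.0000, -1.0000)

At (-3, 2): F = (-9.0000, 17.0000).
Jacobian J = [[3·v - 2, 3·u + 2·v], [-2·v + 1, -2·u + 4·v]].
At the point, J = [[4.0000, -5.0000], [-3.0000, 14.0000]] (det J = 41.0000).
Solving J·Δ = −F gives Δ = (1.0000, -1.0000).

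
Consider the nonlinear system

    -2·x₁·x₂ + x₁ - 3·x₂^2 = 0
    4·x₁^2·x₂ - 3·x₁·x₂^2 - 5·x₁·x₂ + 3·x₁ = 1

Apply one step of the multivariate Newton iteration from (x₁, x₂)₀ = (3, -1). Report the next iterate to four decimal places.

At (3, -1): F = (6.0000, -22.0000).
Jacobian J = [[-2·x₂ + 1, -2·x₁ - 6·x₂], [8·x₁·x₂ - 3·x₂^2 - 5·x₂ + 3, 4·x₁^2 - 6·x₁·x₂ - 5·x₁]].
At the point, J = [[3.0000, 0.0000], [-19.0000, 39.0000]] (det J = 117.0000).
Solving J·Δ = −F gives Δ = (-2.0000, -0.4103).
Then the next iterate is (x₁, x₂)₁ = (1.0000, -1.4103).

(1.0000, -1.4103)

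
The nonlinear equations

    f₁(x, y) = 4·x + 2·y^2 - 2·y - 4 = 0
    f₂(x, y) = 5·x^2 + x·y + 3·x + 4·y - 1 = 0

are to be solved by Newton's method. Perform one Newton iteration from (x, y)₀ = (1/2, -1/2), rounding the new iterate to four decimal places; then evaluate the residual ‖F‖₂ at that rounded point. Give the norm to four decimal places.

At (1/2, -1/2): F = (-0.5000, -0.5000).
Jacobian J = [[4, 4·y - 2], [10·x + y + 3, x + 4]].
At the point, J = [[4.0000, -4.0000], [7.5000, 4.5000]] (det J = 48.0000).
Solving J·Δ = −F gives Δ = (0.0885, -0.0365).
Then the next iterate is (x, y)₁ = (0.5885, -0.5365).
Re-evaluating at (0.5885, -0.5365): F = (0.002664, 0.035431), so ‖F‖₂ = 0.0355.

0.0355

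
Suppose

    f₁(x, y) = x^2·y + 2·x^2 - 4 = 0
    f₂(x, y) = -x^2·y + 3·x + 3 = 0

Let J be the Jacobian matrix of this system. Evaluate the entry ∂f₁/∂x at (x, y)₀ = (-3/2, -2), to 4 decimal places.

0.0000

∂f₁/∂x = 2·x·y + 4·x.
At (-3/2, -2) this is 0.0000.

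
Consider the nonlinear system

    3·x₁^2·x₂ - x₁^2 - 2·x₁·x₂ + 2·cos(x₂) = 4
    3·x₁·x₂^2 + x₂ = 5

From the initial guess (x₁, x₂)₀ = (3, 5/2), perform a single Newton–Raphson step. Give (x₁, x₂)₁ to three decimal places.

(2.431, 1.564)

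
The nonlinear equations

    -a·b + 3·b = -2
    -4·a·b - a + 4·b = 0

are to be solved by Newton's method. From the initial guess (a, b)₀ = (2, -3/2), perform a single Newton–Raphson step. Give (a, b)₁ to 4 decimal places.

(1.4545, -1.1818)

At (2, -3/2): F = (0.5000, 4.0000).
Jacobian J = [[-b, -a + 3], [-4·b - 1, -4·a + 4]].
At the point, J = [[1.5000, 1.0000], [5.0000, -4.0000]] (det J = -11.0000).
Solving J·Δ = −F gives Δ = (-0.5455, 0.3182).
Then the next iterate is (a, b)₁ = (1.4545, -1.1818).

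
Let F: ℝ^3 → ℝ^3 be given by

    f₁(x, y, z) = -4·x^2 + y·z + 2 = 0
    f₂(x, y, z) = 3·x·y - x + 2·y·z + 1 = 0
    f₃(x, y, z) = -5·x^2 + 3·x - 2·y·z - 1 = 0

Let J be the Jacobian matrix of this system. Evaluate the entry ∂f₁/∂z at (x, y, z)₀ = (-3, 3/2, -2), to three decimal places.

∂f₁/∂z = y.
At (-3, 3/2, -2) this is 1.500.

1.500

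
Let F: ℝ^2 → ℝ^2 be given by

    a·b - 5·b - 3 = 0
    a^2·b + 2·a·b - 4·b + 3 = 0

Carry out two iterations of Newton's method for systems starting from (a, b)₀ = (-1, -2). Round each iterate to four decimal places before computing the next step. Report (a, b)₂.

At (-1, -2): F = (9.0000, 13.0000).
Jacobian J = [[b, a - 5], [2·a·b + 2·b, a^2 + 2·a - 4]].
At the point, J = [[-2.0000, -6.0000], [0.0000, -5.0000]] (det J = 10.0000).
Solving J·Δ = −F gives Δ = (-3.3000, 2.6000).
Then the next iterate is (a, b)₁ = (-4.3000, 0.6000).
Round to (-4.3000, 0.6000) and repeat: F = (-8.5800, 6.5340), J = [[0.6000, -9.3000], [-3.9600, 5.8900]].
Δ = (0.3073, -0.9028), so (a, b)₂ = (-3.9927, -0.3028).

(-3.9927, -0.3028)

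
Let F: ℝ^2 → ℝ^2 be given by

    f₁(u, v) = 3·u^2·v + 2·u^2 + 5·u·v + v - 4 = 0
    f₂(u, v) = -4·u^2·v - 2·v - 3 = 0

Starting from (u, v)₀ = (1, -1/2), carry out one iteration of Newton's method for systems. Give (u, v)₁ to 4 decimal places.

(2.4444, 0.4630)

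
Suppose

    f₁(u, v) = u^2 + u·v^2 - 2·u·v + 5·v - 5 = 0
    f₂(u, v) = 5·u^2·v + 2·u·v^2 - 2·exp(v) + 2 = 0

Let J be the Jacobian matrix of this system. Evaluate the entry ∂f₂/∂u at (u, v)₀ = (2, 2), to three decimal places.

48.000

∂f₂/∂u = 10·u·v + 2·v^2.
At (2, 2) this is 48.000.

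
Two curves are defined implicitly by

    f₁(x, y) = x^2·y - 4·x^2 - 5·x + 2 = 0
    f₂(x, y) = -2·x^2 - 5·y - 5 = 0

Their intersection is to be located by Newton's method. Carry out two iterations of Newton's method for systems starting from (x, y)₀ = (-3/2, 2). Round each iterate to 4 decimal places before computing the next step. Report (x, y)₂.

(7.0980, 1.8160)

At (-3/2, 2): F = (5.0000, -19.5000).
Jacobian J = [[2·x·y - 8·x - 5, x^2], [-4·x, -5]].
At the point, J = [[1.0000, 2.2500], [6.0000, -5.0000]] (det J = -18.5000).
Solving J·Δ = −F gives Δ = (1.0203, -2.6757).
Then the next iterate is (x, y)₁ = (-0.4797, -0.6757).
Round to (-0.4797, -0.6757) and repeat: F = (3.322565, -2.081724), J = [[-0.514133, 0.230112], [1.9188, -5.0000]].
Δ = (7.5777, 2.4917), so (x, y)₂ = (7.0980, 1.8160).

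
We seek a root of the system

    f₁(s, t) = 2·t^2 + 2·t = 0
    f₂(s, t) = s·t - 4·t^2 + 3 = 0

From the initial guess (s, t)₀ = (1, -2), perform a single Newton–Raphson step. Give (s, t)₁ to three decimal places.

(-0.833, -1.333)

At (1, -2): F = (4.000, -15.000).
Jacobian J = [[0, 4·t + 2], [t, s - 8·t]].
At the point, J = [[0.000, -6.000], [-2.000, 17.000]] (det J = -12.000).
Solving J·Δ = −F gives Δ = (-1.833, 0.667).
Then the next iterate is (s, t)₁ = (-0.833, -1.333).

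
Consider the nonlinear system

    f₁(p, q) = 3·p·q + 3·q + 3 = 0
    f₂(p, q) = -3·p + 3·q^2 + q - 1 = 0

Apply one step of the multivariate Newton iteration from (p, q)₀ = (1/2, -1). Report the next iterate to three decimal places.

(0.158, -0.895)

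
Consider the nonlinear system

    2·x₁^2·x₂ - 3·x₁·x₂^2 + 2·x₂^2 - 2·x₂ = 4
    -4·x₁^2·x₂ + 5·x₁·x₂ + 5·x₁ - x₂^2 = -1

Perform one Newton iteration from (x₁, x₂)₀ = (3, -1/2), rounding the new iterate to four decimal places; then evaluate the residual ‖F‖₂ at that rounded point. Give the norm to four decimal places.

9.1980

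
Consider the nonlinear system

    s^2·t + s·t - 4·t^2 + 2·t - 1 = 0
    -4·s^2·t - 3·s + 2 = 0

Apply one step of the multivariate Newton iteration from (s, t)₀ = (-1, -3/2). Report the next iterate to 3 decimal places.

(-0.500, -0.625)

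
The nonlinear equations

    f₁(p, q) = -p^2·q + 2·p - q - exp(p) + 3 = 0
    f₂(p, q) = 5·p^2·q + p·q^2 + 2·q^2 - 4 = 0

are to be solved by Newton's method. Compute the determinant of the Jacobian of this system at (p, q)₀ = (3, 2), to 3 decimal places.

J = [[-2·p·q - exp(p) + 2, -p^2 - 1], [10·p·q + q^2, 5·p^2 + 2·p·q + 4·q]].
At the point, J = [[-30.08554, -10.000], [64.000, 65.000]].
det J = -1315.560.

-1315.560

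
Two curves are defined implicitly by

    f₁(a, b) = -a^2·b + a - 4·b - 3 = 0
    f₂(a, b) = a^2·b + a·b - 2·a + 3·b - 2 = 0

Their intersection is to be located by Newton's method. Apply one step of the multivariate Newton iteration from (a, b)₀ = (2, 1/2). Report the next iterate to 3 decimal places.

(-9.400, 1.300)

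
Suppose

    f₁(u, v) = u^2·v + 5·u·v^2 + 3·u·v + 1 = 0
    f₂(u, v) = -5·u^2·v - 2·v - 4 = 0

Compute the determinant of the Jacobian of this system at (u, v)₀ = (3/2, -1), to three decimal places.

137.000

J = [[2·u·v + 5·v^2 + 3·v, u^2 + 10·u·v + 3·u], [-10·u·v, -5·u^2 - 2]].
At the point, J = [[-1.000, -8.250], [15.000, -13.250]].
det J = 137.000.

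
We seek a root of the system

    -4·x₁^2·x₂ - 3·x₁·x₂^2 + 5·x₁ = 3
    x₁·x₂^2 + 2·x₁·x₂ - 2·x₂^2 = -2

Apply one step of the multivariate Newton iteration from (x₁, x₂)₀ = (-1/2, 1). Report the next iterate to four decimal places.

At (-1/2, 1): F = (-5.0000, -1.5000).
Jacobian J = [[-8·x₁·x₂ - 3·x₂^2 + 5, -4·x₁^2 - 6·x₁·x₂], [x₂^2 + 2·x₂, 2·x₁·x₂ + 2·x₁ - 4·x₂]].
At the point, J = [[6.0000, 2.0000], [3.0000, -6.0000]] (det J = -42.0000).
Solving J·Δ = −F gives Δ = (0.7857, 0.1429).
Then the next iterate is (x₁, x₂)₁ = (0.2857, 1.1429).

(0.2857, 1.1429)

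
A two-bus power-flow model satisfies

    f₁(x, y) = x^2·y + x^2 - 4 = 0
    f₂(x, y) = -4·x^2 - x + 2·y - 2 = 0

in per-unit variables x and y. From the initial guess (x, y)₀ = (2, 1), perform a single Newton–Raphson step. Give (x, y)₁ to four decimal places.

(1.0476, 1.9048)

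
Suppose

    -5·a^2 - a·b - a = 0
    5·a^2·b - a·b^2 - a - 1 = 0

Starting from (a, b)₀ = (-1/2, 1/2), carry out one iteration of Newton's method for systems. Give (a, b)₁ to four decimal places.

At (-1/2, 1/2): F = (-0.5000, 0.2500).
Jacobian J = [[-10·a - b - 1, -a], [10·a·b - b^2 - 1, 5·a^2 - 2·a·b]].
At the point, J = [[3.5000, 0.5000], [-3.7500, 1.7500]] (det J = 8.0000).
Solving J·Δ = −F gives Δ = (0.1250, 0.1250).
Then the next iterate is (a, b)₁ = (-0.3750, 0.6250).

(-0.3750, 0.6250)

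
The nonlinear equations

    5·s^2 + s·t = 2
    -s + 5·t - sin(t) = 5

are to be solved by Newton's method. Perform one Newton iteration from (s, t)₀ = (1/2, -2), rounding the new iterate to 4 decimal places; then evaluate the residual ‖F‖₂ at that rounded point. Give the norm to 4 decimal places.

2.7337

At (1/2, -2): F = (-1.7500, -14.590703).
Jacobian J = [[10·s + t, s], [-1, -cos(t) + 5]].
At the point, J = [[3.0000, 0.5000], [-1.0000, 5.416147]] (det J = 16.748441).
Solving J·Δ = −F gives Δ = (0.1303, 2.7180).
Then the next iterate is (s, t)₁ = (0.6303, 0.7180).
Re-evaluating at (0.6303, 0.7180): F = (0.438946, -2.698180), so ‖F‖₂ = 2.7337.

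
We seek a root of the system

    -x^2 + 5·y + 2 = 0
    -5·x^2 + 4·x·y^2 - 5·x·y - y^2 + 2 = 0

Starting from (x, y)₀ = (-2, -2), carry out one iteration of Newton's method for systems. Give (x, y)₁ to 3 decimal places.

At (-2, -2): F = (-12.000, -74.000).
Jacobian J = [[-2·x, 5], [-10·x + 4·y^2 - 5·y, 8·x·y - 5·x - 2·y]].
At the point, J = [[4.000, 5.000], [46.000, 46.000]] (det J = -46.000).
Solving J·Δ = −F gives Δ = (-3.957, 5.565).
Then the next iterate is (x, y)₁ = (-5.957, 3.565).

(-5.957, 3.565)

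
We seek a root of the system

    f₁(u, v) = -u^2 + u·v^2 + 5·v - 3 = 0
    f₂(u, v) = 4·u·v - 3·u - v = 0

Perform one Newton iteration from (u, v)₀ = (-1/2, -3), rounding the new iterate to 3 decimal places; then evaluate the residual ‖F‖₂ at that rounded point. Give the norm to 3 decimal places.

At (-1/2, -3): F = (-22.750, 10.500).
Jacobian J = [[-2·u + v^2, 2·u·v + 5], [4·v - 3, 4·u - 1]].
At the point, J = [[10.000, 8.000], [-15.000, -3.000]] (det J = 90.000).
Solving J·Δ = −F gives Δ = (0.175, 2.625).
Then the next iterate is (u, v)₁ = (-0.325, -0.375).
Re-evaluating at (-0.325, -0.375): F = (-5.02633, 1.83750), so ‖F‖₂ = 5.352.

5.352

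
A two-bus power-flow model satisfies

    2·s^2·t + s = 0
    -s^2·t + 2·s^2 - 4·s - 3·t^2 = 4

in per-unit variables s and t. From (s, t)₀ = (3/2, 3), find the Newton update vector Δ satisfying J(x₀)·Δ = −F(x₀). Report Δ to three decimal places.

(-0.360, -1.814)

At (3/2, 3): F = (15.000, -39.250).
Jacobian J = [[4·s·t + 1, 2·s^2], [-2·s·t + 4·s - 4, -s^2 - 6·t]].
At the point, J = [[19.000, 4.500], [-7.000, -20.250]] (det J = -353.250).
Solving J·Δ = −F gives Δ = (-0.360, -1.814).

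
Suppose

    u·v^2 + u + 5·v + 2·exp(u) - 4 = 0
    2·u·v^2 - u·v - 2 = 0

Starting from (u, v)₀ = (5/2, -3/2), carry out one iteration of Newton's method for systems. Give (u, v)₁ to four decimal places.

At (5/2, -3/2): F = (20.989988, 13.0000).
Jacobian J = [[v^2 + 2·exp(u) + 1, 2·u·v + 5], [2·v^2 - v, 4·u·v - u]].
At the point, J = [[27.614988, -2.5000], [6.0000, -17.5000]] (det J = -468.262289).
Solving J·Δ = −F gives Δ = (-0.7150, 0.4977).
Then the next iterate is (u, v)₁ = (1.7850, -1.0023).

(1.7850, -1.0023)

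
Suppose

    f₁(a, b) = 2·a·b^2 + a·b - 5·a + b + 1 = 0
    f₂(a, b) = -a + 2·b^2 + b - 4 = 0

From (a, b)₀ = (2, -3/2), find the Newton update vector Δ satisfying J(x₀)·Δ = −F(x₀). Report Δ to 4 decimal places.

At (2, -3/2): F = (-4.5000, -3.0000).
Jacobian J = [[2·b^2 + b - 5, 4·a·b + a + 1], [-1, 4·b + 1]].
At the point, J = [[-2.0000, -9.0000], [-1.0000, -5.0000]] (det J = 1.0000).
Solving J·Δ = −F gives Δ = (4.5000, -1.5000).

(4.5000, -1.5000)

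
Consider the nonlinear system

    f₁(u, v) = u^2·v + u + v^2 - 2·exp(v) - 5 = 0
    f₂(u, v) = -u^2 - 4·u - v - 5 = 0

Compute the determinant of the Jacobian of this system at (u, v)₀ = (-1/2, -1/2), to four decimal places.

J = [[2·u·v + 1, u^2 + 2·v - 2·exp(v)], [-2·u - 4, -1]].
At the point, J = [[1.5000, -1.963061], [-3.0000, -1.0000]].
det J = -7.3892.

-7.3892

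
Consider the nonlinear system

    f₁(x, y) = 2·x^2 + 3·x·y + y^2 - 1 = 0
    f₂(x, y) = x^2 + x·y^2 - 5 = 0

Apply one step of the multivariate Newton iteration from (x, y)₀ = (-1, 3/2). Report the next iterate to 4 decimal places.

(1.5000, -0.3750)

At (-1, 3/2): F = (-1.2500, -6.2500).
Jacobian J = [[4·x + 3·y, 3·x + 2·y], [2·x + y^2, 2·x·y]].
At the point, J = [[0.5000, 0.0000], [0.2500, -3.0000]] (det J = -1.5000).
Solving J·Δ = −F gives Δ = (2.5000, -1.8750).
Then the next iterate is (x, y)₁ = (1.5000, -0.3750).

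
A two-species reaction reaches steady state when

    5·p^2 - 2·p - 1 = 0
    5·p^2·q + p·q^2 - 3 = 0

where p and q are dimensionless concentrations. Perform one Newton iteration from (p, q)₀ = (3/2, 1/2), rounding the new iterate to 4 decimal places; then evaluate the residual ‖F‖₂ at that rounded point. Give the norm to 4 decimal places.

1.5552

At (3/2, 1/2): F = (7.2500, 3.0000).
Jacobian J = [[10·p - 2, 0], [10·p·q + q^2, 5·p^2 + 2·p·q]].
At the point, J = [[13.0000, 0.0000], [7.7500, 12.7500]] (det J = 165.7500).
Solving J·Δ = −F gives Δ = (-0.5577, 0.1037).
Then the next iterate is (p, q)₁ = (0.9423, 0.6037).
Re-evaluating at (0.9423, 0.6037): F = (1.555046, 0.023639), so ‖F‖₂ = 1.5552.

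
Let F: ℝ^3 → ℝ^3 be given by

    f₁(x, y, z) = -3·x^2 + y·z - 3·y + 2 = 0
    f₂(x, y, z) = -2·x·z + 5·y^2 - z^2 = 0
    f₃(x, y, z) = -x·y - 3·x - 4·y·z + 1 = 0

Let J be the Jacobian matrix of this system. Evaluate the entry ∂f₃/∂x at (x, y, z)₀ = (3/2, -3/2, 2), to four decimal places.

∂f₃/∂x = -y - 3.
At (3/2, -3/2, 2) this is -1.5000.

-1.5000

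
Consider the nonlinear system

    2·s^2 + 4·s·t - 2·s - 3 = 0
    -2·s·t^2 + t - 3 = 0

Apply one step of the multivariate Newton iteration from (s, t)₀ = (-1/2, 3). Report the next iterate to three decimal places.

At (-1/2, 3): F = (-7.500, 9.000).
Jacobian J = [[4·s + 4·t - 2, 4·s], [-2·t^2, -4·s·t + 1]].
At the point, J = [[8.000, -2.000], [-18.000, 7.000]] (det J = 20.000).
Solving J·Δ = −F gives Δ = (1.725, 3.150).
Then the next iterate is (s, t)₁ = (1.225, 6.150).

(1.225, 6.150)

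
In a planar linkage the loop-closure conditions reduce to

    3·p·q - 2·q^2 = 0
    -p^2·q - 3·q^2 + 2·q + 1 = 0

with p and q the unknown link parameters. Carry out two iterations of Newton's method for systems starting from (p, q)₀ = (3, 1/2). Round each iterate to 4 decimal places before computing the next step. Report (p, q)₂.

(5.1573, -0.1190)

At (3, 1/2): F = (4.0000, -3.2500).
Jacobian J = [[3·q, 3·p - 4·q], [-2·p·q, -p^2 - 6·q + 2]].
At the point, J = [[1.5000, 7.0000], [-3.0000, -10.0000]] (det J = 6.0000).
Solving J·Δ = −F gives Δ = (2.8750, -1.1875).
Then the next iterate is (p, q)₁ = (5.8750, -0.6875).
Round to (5.8750, -0.6875) and repeat: F = (-13.0625, 21.936523), J = [[-2.0625, 20.3750], [8.078125, -28.390625]].
Δ = (-0.7177, 0.5685), so (p, q)₂ = (5.1573, -0.1190).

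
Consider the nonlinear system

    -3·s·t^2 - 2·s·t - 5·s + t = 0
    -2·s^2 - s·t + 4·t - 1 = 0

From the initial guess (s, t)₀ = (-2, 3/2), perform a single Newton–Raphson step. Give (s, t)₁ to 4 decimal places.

At (-2, 3/2): F = (31.0000, 0.0000).
Jacobian J = [[-3·t^2 - 2·t - 5, -6·s·t - 2·s + 1], [-4·s - t, -s + 4]].
At the point, J = [[-14.7500, 23.0000], [6.5000, 6.0000]] (det J = -238.0000).
Solving J·Δ = −F gives Δ = (0.7815, -0.8466).
Then the next iterate is (s, t)₁ = (-1.2185, 0.6534).

(-1.2185, 0.6534)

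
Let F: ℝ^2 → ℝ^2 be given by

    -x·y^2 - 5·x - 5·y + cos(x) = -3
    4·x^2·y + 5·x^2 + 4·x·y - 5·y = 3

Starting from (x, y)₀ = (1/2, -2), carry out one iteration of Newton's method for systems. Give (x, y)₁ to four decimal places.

At (1/2, -2): F = (9.377583, 2.2500).
Jacobian J = [[-y^2 - sin(x) - 5, -2·x·y - 5], [8·x·y + 10·x + 4·y, 4·x^2 + 4·x - 5]].
At the point, J = [[-9.479426, -3.0000], [-11.0000, -2.0000]] (det J = -14.041149).
Solving J·Δ = −F gives Δ = (-0.8550, 5.8275).
Then the next iterate is (x, y)₁ = (-0.3550, 3.8275).

(-0.3550, 3.8275)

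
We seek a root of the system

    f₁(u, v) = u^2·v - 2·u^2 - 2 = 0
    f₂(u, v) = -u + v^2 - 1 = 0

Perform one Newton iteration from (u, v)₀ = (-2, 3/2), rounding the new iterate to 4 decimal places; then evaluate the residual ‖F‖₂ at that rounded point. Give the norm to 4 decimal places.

2.1884

At (-2, 3/2): F = (-4.0000, 3.2500).
Jacobian J = [[2·u·v - 4·u, u^2], [-1, 2·v]].
At the point, J = [[2.0000, 4.0000], [-1.0000, 3.0000]] (det J = 10.0000).
Solving J·Δ = −F gives Δ = (2.5000, -0.2500).
Then the next iterate is (u, v)₁ = (0.5000, 1.2500).
Re-evaluating at (0.5000, 1.2500): F = (-2.1875, 0.0625), so ‖F‖₂ = 2.1884.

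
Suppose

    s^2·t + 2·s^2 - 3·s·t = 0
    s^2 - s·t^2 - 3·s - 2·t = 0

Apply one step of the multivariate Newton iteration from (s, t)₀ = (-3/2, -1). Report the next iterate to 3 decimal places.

At (-3/2, -1): F = (-2.250, 10.250).
Jacobian J = [[2·s·t + 4·s - 3·t, s^2 - 3·s], [2·s - t^2 - 3, -2·s·t - 2]].
At the point, J = [[0.000, 6.750], [-7.000, -5.000]] (det J = 47.250).
Solving J·Δ = −F gives Δ = (1.226, 0.333).
Then the next iterate is (s, t)₁ = (-0.274, -0.667).

(-0.274, -0.667)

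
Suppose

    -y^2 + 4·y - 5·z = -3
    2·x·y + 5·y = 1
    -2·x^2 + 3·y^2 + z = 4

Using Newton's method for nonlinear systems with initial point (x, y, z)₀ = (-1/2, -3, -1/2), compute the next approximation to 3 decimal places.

(-2.005, -2.007, -1.614)

At (-1/2, -3, -1/2): F = (-15.500, -13.000, 22.000).
Jacobian J = [[0, -2·y + 4, -5], [2·y, 2·x + 5, 0], [-4·x, 6·y, 1]].
At the point, J = [[0.000, 10.000, -5.000], [-6.000, 4.000, 0.000], [2.000, -18.000, 1.000]] (det J = -440.000).
Solving J·Δ = −F gives Δ = (-1.505, 0.993, -1.114).
Then the next iterate is (x, y, z)₁ = (-2.005, -2.007, -1.614).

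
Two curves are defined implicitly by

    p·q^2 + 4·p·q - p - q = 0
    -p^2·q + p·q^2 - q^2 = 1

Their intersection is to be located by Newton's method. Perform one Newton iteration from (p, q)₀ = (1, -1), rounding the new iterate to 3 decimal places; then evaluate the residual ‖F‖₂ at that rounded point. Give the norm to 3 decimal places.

At (1, -1): F = (-3.000, 0.000).
Jacobian J = [[q^2 + 4·q - 1, 2·p·q + 4·p - 1], [-2·p·q + q^2, -p^2 + 2·p·q - 2·q]].
At the point, J = [[-4.000, 1.000], [3.000, -1.000]] (det J = 1.000).
Solving J·Δ = −F gives Δ = (-3.000, -9.000).
Then the next iterate is (p, q)₁ = (-2.000, -10.000).
Re-evaluating at (-2.000, -10.000): F = (-108.000, -261.000), so ‖F‖₂ = 282.462.

282.462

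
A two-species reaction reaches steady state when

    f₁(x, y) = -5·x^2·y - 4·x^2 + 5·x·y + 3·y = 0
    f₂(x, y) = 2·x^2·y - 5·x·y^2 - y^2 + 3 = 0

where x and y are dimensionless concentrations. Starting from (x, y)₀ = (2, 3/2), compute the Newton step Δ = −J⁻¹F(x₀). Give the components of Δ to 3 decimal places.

(-0.614, -0.408)

At (2, 3/2): F = (-26.500, -9.750).
Jacobian J = [[-10·x·y - 8·x + 5·y, -5·x^2 + 5·x + 3], [4·x·y - 5·y^2, 2·x^2 - 10·x·y - 2·y]].
At the point, J = [[-38.500, -7.000], [0.750, -25.000]] (det J = 967.750).
Solving J·Δ = −F gives Δ = (-0.614, -0.408).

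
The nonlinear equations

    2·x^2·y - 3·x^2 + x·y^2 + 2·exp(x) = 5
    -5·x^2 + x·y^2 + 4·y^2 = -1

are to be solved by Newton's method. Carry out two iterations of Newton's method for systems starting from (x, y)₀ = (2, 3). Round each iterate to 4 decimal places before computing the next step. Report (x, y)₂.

At (2, 3): F = (39.778112, 35.0000).
Jacobian J = [[4·x·y - 6·x + y^2 + 2·exp(x), 2·x^2 + 2·x·y], [-10·x + y^2, 2·x·y + 8·y]].
At the point, J = [[35.778112, 20.0000], [-11.0000, 36.0000]] (det J = 1508.012039).
Solving J·Δ = −F gives Δ = (-0.4854, -1.1205).
Then the next iterate is (x, y)₁ = (1.5146, 1.8795).
Round to (1.5146, 1.8795) and repeat: F = (11.186715, 9.010370), J = [[14.926886, 10.281408], [-11.613480, 20.729381]].
Δ = (-0.3247, -0.6166), so (x, y)₂ = (1.1899, 1.2629).

(1.1899, 1.2629)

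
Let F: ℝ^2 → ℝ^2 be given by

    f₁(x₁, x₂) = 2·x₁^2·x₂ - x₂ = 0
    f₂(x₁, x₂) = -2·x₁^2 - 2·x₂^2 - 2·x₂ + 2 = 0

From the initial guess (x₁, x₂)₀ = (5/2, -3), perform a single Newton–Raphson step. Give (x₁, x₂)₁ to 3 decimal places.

(2.034, -1.216)

At (5/2, -3): F = (-34.500, -22.500).
Jacobian J = [[4·x₁·x₂, 2·x₁^2 - 1], [-4·x₁, -4·x₂ - 2]].
At the point, J = [[-30.000, 11.500], [-10.000, 10.000]] (det J = -185.000).
Solving J·Δ = −F gives Δ = (-0.466, 1.784).
Then the next iterate is (x₁, x₂)₁ = (2.034, -1.216).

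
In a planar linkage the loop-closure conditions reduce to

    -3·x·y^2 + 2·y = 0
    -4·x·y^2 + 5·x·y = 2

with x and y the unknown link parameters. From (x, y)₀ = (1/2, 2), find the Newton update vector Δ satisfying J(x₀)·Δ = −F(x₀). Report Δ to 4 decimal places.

At (1/2, 2): F = (-2.0000, -5.0000).
Jacobian J = [[-3·y^2, -6·x·y + 2], [-4·y^2 + 5·y, -8·x·y + 5·x]].
At the point, J = [[-12.0000, -4.0000], [-6.0000, -5.5000]] (det J = 42.0000).
Solving J·Δ = −F gives Δ = (0.2143, -1.1429).

(0.2143, -1.1429)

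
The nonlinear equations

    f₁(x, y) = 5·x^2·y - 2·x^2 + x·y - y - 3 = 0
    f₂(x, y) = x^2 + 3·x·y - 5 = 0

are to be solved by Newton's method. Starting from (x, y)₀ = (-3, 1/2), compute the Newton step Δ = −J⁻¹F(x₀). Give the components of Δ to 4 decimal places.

(-0.1208, 0.0048)

At (-3, 1/2): F = (-0.5000, -0.5000).
Jacobian J = [[10·x·y - 4·x + y, 5·x^2 + x - 1], [2·x + 3·y, 3·x]].
At the point, J = [[-2.5000, 41.0000], [-4.5000, -9.0000]] (det J = 207.0000).
Solving J·Δ = −F gives Δ = (-0.1208, 0.0048).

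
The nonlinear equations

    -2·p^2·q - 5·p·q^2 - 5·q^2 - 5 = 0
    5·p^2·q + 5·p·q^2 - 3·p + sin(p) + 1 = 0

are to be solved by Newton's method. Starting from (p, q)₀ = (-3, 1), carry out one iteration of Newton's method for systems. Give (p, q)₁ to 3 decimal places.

(-1.314, 1.600)

At (-3, 1): F = (-13.000, 39.85888).
Jacobian J = [[-4·p·q - 5·q^2, -2·p^2 - 10·p·q - 10·q], [10·p·q + 5·q^2 + cos(p) - 3, 5·p^2 + 10·p·q]].
At the point, J = [[7.000, 2.000], [-28.98999, 15.000]] (det J = 162.97998).
Solving J·Δ = −F gives Δ = (1.686, 0.600).
Then the next iterate is (p, q)₁ = (-1.314, 1.600).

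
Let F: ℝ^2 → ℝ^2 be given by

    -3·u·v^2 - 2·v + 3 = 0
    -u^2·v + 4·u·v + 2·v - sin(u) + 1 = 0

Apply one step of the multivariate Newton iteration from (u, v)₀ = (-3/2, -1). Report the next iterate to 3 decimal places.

(-0.969, -0.281)

At (-3/2, -1): F = (9.500, 8.24749).
Jacobian J = [[-3·v^2, -6·u·v - 2], [-2·u·v + 4·v - cos(u), -u^2 + 4·u + 2]].
At the point, J = [[-3.000, -11.000], [-7.07074, -6.250]] (det J = -59.02811).
Solving J·Δ = −F gives Δ = (0.531, 0.719).
Then the next iterate is (u, v)₁ = (-0.969, -0.281).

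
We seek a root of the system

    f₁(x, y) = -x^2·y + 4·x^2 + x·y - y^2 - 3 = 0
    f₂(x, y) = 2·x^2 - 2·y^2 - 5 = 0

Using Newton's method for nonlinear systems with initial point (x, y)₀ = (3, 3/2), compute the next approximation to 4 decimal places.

(9.0000, 14.9167)

At (3, 3/2): F = (21.7500, 8.5000).
Jacobian J = [[-2·x·y + 8·x + y, -x^2 + x - 2·y], [4·x, -4·y]].
At the point, J = [[16.5000, -9.0000], [12.0000, -6.0000]] (det J = 9.0000).
Solving J·Δ = −F gives Δ = (6.0000, 13.4167).
Then the next iterate is (x, y)₁ = (9.0000, 14.9167).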